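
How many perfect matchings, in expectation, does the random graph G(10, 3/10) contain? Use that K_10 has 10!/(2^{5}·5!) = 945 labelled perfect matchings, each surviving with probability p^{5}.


K_10 has 10!/(2^{5}·5!) = 945 labelled perfect matchings.
For each such perfect matching H, let X_H = 1 if all 5 edges of H are present in G. Then P[X_H = 1] = p^{5} = (3/10)^{5} = 243/100000.
By linearity of expectation: E[X] = Σ_H E[X_H] = 945 · p^{5} = 945 · 243/100000 = 45927/20000.
Numerically: E[X] ≈ 2.29635.

E[X] = 945 · (3/10)^{5} = 45927/20000 ≈ 2.29635.


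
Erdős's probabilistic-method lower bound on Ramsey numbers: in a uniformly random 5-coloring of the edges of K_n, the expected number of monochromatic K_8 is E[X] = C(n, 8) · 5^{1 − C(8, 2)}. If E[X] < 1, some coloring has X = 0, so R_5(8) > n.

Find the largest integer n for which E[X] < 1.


We need C(n, 8) · 5^{1 − 28} < 1, i.e. C(n, 8) < 5^{28 − 1} = 7450580596923828125.
Check values of n near the boundary:
  n = 858: C(858, 8) = 7049584530256467771; 7049584530256467771 < 7450580596923828125? YES
  n = 859: C(859, 8) = 7115855595170747139; 7115855595170747139 < 7450580596923828125? YES
  n = 860: C(860, 8) = 7182671140665308145; 7182671140665308145 < 7450580596923828125? YES
  n = 861: C(861, 8) = 7250034996615275865; 7250034996615275865 < 7450580596923828125? YES
  n = 862: C(862, 8) = 7317951015318931845; 7317951015318931845 < 7450580596923828125? YES
  n = 863: C(863, 8) = 7386423071602617757; 7386423071602617757 < 7450580596923828125? YES
  n = 864: C(864, 8) = 7455455062926006708; 7455455062926006708 < 7450580596923828125? NO
  n = 865: C(865, 8) = 7525050909487743060; 7525050909487743060 < 7450580596923828125? NO
The largest n with C(n, 8) < 7450580596923828125 is n = 863 (where E[X] = 7386423071602617757/7450580596923828125 ≈ 0.9914). Hence R_5(8) > 863, i.e. R_5(8) ≥ 864.

Largest n = 863; hence R_5(8) > 863.


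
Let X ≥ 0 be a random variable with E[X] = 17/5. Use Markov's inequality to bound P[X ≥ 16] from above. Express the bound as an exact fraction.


μ = E[X] = 17/5, a = 16.
Markov: P[X ≥ 16] ≤ μ/a = (17/5)/16 = 17/80.
Numerically: ≈ 0.21250.
(Since a = 16 > μ = 3.40000, the bound 17/80 is < 1 and informative.)

P[X ≥ 16] ≤ 17/80 ≈ 0.21250.


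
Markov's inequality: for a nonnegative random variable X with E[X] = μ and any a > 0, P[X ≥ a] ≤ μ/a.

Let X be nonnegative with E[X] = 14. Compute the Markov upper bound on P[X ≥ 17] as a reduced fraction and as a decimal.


μ = E[X] = 14, a = 17.
Markov: P[X ≥ 17] ≤ μ/a = (14)/17 = 14/17.
Numerically: ≈ 0.8235.
(Since a = 17 > μ = 14.0000, the bound 14/17 is < 1 and informative.)

P[X ≥ 17] ≤ 14/17 ≈ 0.8235.


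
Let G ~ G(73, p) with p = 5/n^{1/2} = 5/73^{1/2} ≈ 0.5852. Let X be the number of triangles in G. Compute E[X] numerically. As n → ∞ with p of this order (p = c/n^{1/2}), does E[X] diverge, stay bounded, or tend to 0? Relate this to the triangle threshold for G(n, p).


Number of potential triangles: C(73, 3) = 62196.
Each occurs with probability p³ ≈ (0.5852)³ ≈ 2.004129e-01.
By linearity: E[X] = C(73, 3)·p³ ≈ 62196 · 2.004129e-01 ≈ 12464.8822.
Since α = 1/2 < 1, p = c/n^{1/2} ≫ 1/n is above the triangle threshold p ~ 1/n. Asymptotically E[X] ~ (c³/6)·n^{3(1−α)} = (5³/6)·n^{1.5} → ∞; triangles are abundant w.h.p.

E[X] ≈ 12464.8822; in regime p = Θ(1/n^{1/2}) E[X] diverges (above the triangle threshold p ~ 1/n).


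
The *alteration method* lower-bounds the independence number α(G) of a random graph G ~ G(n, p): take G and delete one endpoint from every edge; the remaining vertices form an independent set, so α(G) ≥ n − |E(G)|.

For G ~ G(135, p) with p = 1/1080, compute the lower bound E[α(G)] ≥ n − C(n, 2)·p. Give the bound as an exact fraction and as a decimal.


E[|E(G)|] = C(135, 2)·p = 9045 · (1/1080) = 67/8.
E[α(G)] ≥ n − E[|E(G)|] = 135 − 67/8 = 1013/8.
Numerically: ≈ 126.625000.
(This is only a lower bound; the true E[α(G)] may be larger.)

E[α(G)] ≥ 1013/8 ≈ 126.625000.


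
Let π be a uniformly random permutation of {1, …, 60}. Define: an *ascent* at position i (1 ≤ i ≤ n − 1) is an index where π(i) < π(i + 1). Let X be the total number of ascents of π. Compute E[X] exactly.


Write X = Σ X_I over i = 1, …, 59, with X_I the indicator of one ascent.
There are 59 indicators.
For each fixed i, the pair (π(i), π(i+1)) is a uniformly random ordered pair of distinct values from {1, …, 60}; by symmetry P[π(i) < π(i+1)] = 1/2.
By linearity: E[X] = 59 · (1/2) = (60 − 1) · (1/2) = 59/2 ≈ 29.500.

E[X] = 59/2 = 29.500.


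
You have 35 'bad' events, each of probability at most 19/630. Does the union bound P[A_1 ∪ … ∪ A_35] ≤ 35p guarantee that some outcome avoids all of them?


Union bound: P[∪_{i=1}^{35} A_i] ≤ Σ_i P[A_i] ≤ 35·p = 35·(19/630) = 19/18.
Numerically: 19/18 ≈ 1.0556.
Is 19/18 < 1? NO.
Since the bound 19/18 is ≥ 1, the union bound is uninformative here; it does NOT by itself certify existence.

35·p = 19/18 ≈ 1.0556; existence NOT certified by the union bound.


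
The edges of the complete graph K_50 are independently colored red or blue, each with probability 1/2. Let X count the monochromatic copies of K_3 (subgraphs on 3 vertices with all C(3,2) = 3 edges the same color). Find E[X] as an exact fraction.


Let X = Σ_S X_S over the C(50, 3) = 19600 subsets S of size 3, where X_S = 1 if the K_3 on S is monochromatic.
For a fixed S, the K_3 on S has C(3, 2) = 3 edges. P[all 3 edges red] = (1/2)^3, and likewise for blue, so P[monochromatic] = 2·(1/2)^3 = 2^{1 − 3} = 1/4.
By linearity: E[X] = C(50, 3) · 2^{1 − 3} = 19600 · 1/4 = 4900.
Numerically: E[X] ≈ 4900.00000.

E[X] = C(50,3)·2^(1−C(3,2)) = 4900 ≈ 4900.00000.


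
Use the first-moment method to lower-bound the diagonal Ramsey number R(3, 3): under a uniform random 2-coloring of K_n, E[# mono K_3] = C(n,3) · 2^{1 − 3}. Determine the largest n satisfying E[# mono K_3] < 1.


We need C(n, 3) · 2^{1 − 3} < 1, i.e. C(n, 3) < 2^{3 − 1} = 4.
Check values of n near the boundary:
  n = 3: C(3, 3) = 1; 1 < 4? YES
  n = 4: C(4, 3) = 4; 4 < 4? NO
  n = 5: C(5, 3) = 10; 10 < 4? NO
The largest n with C(n, 3) < 4 is n = 3 (where E[X] = 1/4 ≈ 0.250). Hence R(3, 3) > 3, i.e. R(3, 3) ≥ 4.

Largest n = 3; hence R(3, 3) > 3.


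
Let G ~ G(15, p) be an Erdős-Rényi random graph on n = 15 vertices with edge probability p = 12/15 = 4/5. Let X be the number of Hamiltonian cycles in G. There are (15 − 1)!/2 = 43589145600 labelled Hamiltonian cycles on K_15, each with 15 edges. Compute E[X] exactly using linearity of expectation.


K_15 has (15 − 1)!/2 = 43589145600 labelled Hamiltonian cycles.
For each such Hamiltonian cycle H, let X_H = 1 if all 15 edges of H are present in G. Then P[X_H = 1] = p^{15} = (4/5)^{15} = 1073741824/30517578125.
By linearity of expectation: E[X] = Σ_H E[X_H] = 43589145600 · p^{15} = 43589145600 · 1073741824/30517578125 = 1872139548125822976/1220703125.
Numerically: E[X] ≈ 1.53e+09.

E[X] = 43589145600 · (4/5)^{15} = 1872139548125822976/1220703125 ≈ 1.53e+09.


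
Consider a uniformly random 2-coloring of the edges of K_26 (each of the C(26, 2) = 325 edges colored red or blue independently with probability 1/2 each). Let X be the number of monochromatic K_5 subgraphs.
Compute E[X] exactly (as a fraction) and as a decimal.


Let X = Σ_S X_S over the C(26, 5) = 65780 subsets S of size 5, where X_S = 1 if the K_5 on S is monochromatic.
For a fixed S, the K_5 on S has C(5, 2) = 10 edges. P[all 10 edges red] = (1/2)^10, and likewise for blue, so P[monochromatic] = 2·(1/2)^10 = 2^{1 − 10} = 1/512.
By linearity of expectation: E[X] = C(26, 5) · 2^{1 − 10} = 65780 · 1/512 = 16445/128.
Numerically: E[X] ≈ 128.476562.

E[X] = C(26,5)·2^(1−C(5,2)) = 16445/128 ≈ 128.476562.


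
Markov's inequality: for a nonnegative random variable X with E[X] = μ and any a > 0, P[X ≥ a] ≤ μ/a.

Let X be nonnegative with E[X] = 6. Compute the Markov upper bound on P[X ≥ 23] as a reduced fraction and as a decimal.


μ = E[X] = 6, a = 23.
Markov: P[X ≥ 23] ≤ μ/a = (6)/23 = 6/23.
Numerically: ≈ 0.261.
(Since a = 23 > μ = 6.000, the bound 6/23 is < 1 and informative.)

P[X ≥ 23] ≤ 6/23 ≈ 0.261.


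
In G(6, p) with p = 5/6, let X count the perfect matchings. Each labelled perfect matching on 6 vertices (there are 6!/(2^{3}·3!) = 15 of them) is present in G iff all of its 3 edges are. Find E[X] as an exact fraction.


K_6 has 6!/(2^{3}·3!) = 15 labelled perfect matchings.
For each such perfect matching H, let X_H = 1 if all 3 edges of H are present in G. Then P[X_H = 1] = p^{3} = (5/6)^{3} = 125/216.
Summing the indicators: E[X] = Σ_H E[X_H] = 15 · p^{3} = 15 · 125/216 = 625/72.
Numerically: E[X] ≈ 8.68056.

E[X] = 15 · (5/6)^{3} = 625/72 ≈ 8.68056.


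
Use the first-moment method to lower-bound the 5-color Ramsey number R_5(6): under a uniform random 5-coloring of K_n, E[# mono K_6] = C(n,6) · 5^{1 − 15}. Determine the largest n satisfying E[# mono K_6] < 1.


We need C(n, 6) · 5^{1 − 15} < 1, i.e. C(n, 6) < 5^{15 − 1} = 6103515625.
Check values of n near the boundary:
  n = 129: C(129, 6) = 5688177600; 5688177600 < 6103515625? YES
  n = 130: C(130, 6) = 5963412000; 5963412000 < 6103515625? YES
  n = 131: C(131, 6) = 6249655776; 6249655776 < 6103515625? NO
  n = 132: C(132, 6) = 6547258432; 6547258432 < 6103515625? NO
  n = 133: C(133, 6) = 6856577728; 6856577728 < 6103515625? NO
The largest n with C(n, 6) < 6103515625 is n = 130 (where E[X] = 47707296/48828125 ≈ 0.9770). Hence R_5(6) > 130, i.e. R_5(6) ≥ 131.

Largest n = 130; hence R_5(6) > 130.


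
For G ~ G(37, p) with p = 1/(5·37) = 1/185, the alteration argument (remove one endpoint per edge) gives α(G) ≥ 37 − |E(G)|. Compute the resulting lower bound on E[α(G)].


E[|E(G)|] = C(37, 2)·p = 666 · (1/185) = 18/5.
E[α(G)] ≥ n − E[|E(G)|] = 37 − 18/5 = 167/5.
Numerically: ≈ 33.400.
(This is only a lower bound; the true E[α(G)] may be larger.)

E[α(G)] ≥ 167/5 ≈ 33.400.


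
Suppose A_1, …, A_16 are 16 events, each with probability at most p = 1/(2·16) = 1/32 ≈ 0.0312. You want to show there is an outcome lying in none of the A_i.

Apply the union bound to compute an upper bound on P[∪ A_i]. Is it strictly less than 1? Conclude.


Union bound: P[∪_{i=1}^{16} A_i] ≤ Σ_i P[A_i] ≤ 16·p = 16·(1/32) = 1/2.
Numerically: 1/2 ≈ 0.5000.
Is 1/2 < 1? YES.
Since P[∪ A_i] ≤ 1/2 < 1, the complement has P[∩ A_i^c] ≥ 1 − 1/2 = 1/2 > 0, so some outcome avoids every A_i.

16·p = 1/2 ≈ 0.5000; existence CERTIFIED by the union bound.


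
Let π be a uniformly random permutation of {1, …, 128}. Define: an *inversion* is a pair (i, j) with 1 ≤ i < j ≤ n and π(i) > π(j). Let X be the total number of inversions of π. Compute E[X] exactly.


Write X = Σ X_I over the C(128, 2) = 8128 pairs i < j, with X_I the indicator of one inversion.
There are 8128 indicators.
For each fixed pair i < j, the values π(i) and π(j) are two distinct elements of {1, …, 128} in uniformly random order; by symmetry P[π(i) > π(j)] = 1/2.
By linearity: E[X] = 8128 · (1/2) = C(128, 2) · (1/2) = 8128/2 = 4064 ≈ 4064.000.

E[X] = 4064 = 4064.000.


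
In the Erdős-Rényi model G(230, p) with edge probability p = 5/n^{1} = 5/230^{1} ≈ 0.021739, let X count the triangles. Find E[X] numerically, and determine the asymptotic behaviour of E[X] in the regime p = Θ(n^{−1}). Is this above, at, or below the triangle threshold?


Number of potential triangles: C(230, 3) = 2001460.
Each occurs with probability p³ ≈ (0.021739)³ ≈ 1.0273691e-05.
By linearity: E[X] = C(230, 3)·p³ ≈ 2001460 · 1.0273691e-05 ≈ 20.56238.
Here α = 1, so p = 5/n is exactly at the triangle threshold p ~ 1/n. Asymptotically E[X] → c³/6 = 5³/6 = 125/6 ≈ 20.83333, a bounded constant. In this regime the triangle count is asymptotically Poisson(c³/6).

E[X] ≈ 20.56238; in regime p = Θ(1/n^{1}) E[X] stays bounded (at the triangle threshold p ~ 1/n).


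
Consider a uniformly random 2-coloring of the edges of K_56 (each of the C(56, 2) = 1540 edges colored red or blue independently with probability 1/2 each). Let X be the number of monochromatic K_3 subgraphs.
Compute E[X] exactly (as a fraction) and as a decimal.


Let X = Σ_S X_S over the C(56, 3) = 27720 subsets S of size 3, where X_S = 1 if the K_3 on S is monochromatic.
For a fixed S, the K_3 on S has C(3, 2) = 3 edges. P[all 3 edges red] = (1/2)^3, and likewise for blue, so P[monochromatic] = 2·(1/2)^3 = 2^{1 − 3} = 1/4.
By linearity of expectation: E[X] = C(56, 3) · 2^{1 − 3} = 27720 · 1/4 = 6930.
Numerically: E[X] ≈ 6930.00000.

E[X] = C(56,3)·2^(1−C(3,2)) = 6930 ≈ 6930.00000.


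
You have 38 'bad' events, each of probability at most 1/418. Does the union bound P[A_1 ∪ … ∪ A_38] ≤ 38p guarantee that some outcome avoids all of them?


Union bound: P[∪_{i=1}^{38} A_i] ≤ Σ_i P[A_i] ≤ 38·p = 38·(1/418) = 1/11.
Numerically: 1/11 ≈ 0.0909091.
Is 1/11 < 1? YES.
Since P[∪ A_i] ≤ 1/11 < 1, the complement has P[∩ A_i^c] ≥ 1 − 1/11 = 10/11 > 0, so some outcome avoids every A_i.

38·p = 1/11 ≈ 0.0909091; existence CERTIFIED by the union bound.


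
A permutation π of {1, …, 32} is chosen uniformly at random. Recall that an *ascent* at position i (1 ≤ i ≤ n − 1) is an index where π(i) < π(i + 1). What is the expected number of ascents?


Write X = Σ X_I over i = 1, …, 31, with X_I the indicator of one ascent.
There are 31 indicators.
For each fixed i, the pair (π(i), π(i+1)) is a uniformly random ordered pair of distinct values from {1, …, 32}; by symmetry P[π(i) < π(i+1)] = 1/2.
By linearity: E[X] = 31 · (1/2) = (32 − 1) · (1/2) = 31/2 ≈ 15.500.

E[X] = 31/2 = 15.500.


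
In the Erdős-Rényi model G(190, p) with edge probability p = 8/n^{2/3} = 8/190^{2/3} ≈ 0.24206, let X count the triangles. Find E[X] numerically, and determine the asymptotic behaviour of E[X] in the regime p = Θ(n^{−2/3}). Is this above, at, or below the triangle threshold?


Number of potential triangles: C(190, 3) = 1125180.
Each occurs with probability p³ ≈ (0.24206)³ ≈ 1.4182825e-02.
By linearity: E[X] = C(190, 3)·p³ ≈ 1125180 · 1.4182825e-02 ≈ 15958.23158.
Since α = 2/3 < 1, p = c/n^{2/3} ≫ 1/n is above the triangle threshold p ~ 1/n. Asymptotically E[X] ~ (c³/6)·n^{3(1−α)} = (8³/6)·n^{1} → ∞; triangles are abundant w.h.p.

E[X] ≈ 15958.23158; in regime p = Θ(1/n^{2/3}) E[X] diverges (above the triangle threshold p ~ 1/n).


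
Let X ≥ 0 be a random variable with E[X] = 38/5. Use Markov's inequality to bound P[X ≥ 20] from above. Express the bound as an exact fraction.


μ = E[X] = 38/5, a = 20.
Markov: P[X ≥ 20] ≤ μ/a = (38/5)/20 = 19/50.
Numerically: ≈ 0.380.
(Since a = 20 > μ = 7.600, the bound 19/50 is < 1 and informative.)

P[X ≥ 20] ≤ 19/50 ≈ 0.380.


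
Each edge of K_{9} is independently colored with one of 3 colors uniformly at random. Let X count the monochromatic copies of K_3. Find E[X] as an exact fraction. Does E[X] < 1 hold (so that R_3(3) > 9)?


E[X] = C(9, 3) · 3^{1 − 3} = 84 · 3^{−2} = 84/9.
As a reduced fraction: E[X] = 28/3 ≈ 9.333333.
Is E[X] < 1? NO.
Since E[X] ≥ 1, the first-moment bound is inconclusive at n = 9; it does NOT by itself certify R_3(3) > 9.

E[X] = 28/3 ≈ 9.333333; E[X] ≥ 1; first-moment method inconclusive here.


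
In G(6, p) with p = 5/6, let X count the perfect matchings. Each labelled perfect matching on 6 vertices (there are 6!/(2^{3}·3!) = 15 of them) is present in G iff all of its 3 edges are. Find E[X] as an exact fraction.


K_6 has 6!/(2^{3}·3!) = 15 labelled perfect matchings.
For each such perfect matching H, let X_H = 1 if all 3 edges of H are present in G. Then P[X_H = 1] = p^{3} = (5/6)^{3} = 125/216.
By linearity: E[X] = Σ_H E[X_H] = 15 · p^{3} = 15 · 125/216 = 625/72.
Numerically: E[X] ≈ 8.68056.

E[X] = 15 · (5/6)^{3} = 625/72 ≈ 8.68056.


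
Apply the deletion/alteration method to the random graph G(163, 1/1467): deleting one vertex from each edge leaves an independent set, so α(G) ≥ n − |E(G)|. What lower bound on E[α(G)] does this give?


E[|E(G)|] = C(163, 2)·p = 13203 · (1/1467) = 9.
E[α(G)] ≥ n − E[|E(G)|] = 163 − 9 = 154.
Numerically: ≈ 154.000.
(This is only a lower bound; the true E[α(G)] may be larger.)

E[α(G)] ≥ 154 ≈ 154.000.


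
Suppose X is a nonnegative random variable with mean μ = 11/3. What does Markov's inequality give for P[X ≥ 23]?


μ = E[X] = 11/3, a = 23.
Markov: P[X ≥ 23] ≤ μ/a = (11/3)/23 = 11/69.
Numerically: ≈ 0.1594.
(Since a = 23 > μ = 3.6667, the bound 11/69 is < 1 and informative.)

P[X ≥ 23] ≤ 11/69 ≈ 0.1594.


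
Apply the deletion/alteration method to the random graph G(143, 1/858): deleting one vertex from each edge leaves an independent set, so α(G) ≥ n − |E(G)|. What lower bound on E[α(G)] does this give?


E[|E(G)|] = C(143, 2)·p = 10153 · (1/858) = 71/6.
E[α(G)] ≥ n − E[|E(G)|] = 143 − 71/6 = 787/6.
Numerically: ≈ 131.16667.
(This is only a lower bound; the true E[α(G)] may be larger.)

E[α(G)] ≥ 787/6 ≈ 131.16667.


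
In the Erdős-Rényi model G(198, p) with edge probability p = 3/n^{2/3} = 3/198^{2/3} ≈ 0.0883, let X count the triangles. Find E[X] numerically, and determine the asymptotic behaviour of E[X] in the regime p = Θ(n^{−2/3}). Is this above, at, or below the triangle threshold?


Number of potential triangles: C(198, 3) = 1274196.
Each occurs with probability p³ ≈ (0.0883)³ ≈ 6.88705e-04.
By linearity: E[X] = C(198, 3)·p³ ≈ 1274196 · 6.88705e-04 ≈ 877.545.
Since α = 2/3 < 1, p = c/n^{2/3} ≫ 1/n is above the triangle threshold p ~ 1/n. Asymptotically E[X] ~ (c³/6)·n^{3(1−α)} = (3³/6)·n^{1} → ∞; triangles are abundant w.h.p.

E[X] ≈ 877.545; in regime p = Θ(1/n^{2/3}) E[X] diverges (above the triangle threshold p ~ 1/n).


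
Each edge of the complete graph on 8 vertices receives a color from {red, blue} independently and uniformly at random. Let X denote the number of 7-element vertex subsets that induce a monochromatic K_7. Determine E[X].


Let X = Σ_S X_S over the C(8, 7) = 8 subsets S of size 7, where X_S = 1 if the K_7 on S is monochromatic.
For a fixed S, the K_7 on S has C(7, 2) = 21 edges. P[all 21 edges red] = (1/2)^21, and likewise for blue, so P[monochromatic] = 2·(1/2)^21 = 2^{1 − 21} = 1/1048576.
By linearity of expectation: E[X] = C(8, 7) · 2^{1 − 21} = 8 · 1/1048576 = 1/131072.
Numerically: E[X] ≈ 0.000.

E[X] = C(8,7)·2^(1−C(7,2)) = 1/131072 ≈ 0.000.


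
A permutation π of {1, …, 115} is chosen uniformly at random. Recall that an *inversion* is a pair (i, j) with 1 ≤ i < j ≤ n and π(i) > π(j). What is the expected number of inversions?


Write X = Σ X_I over the C(115, 2) = 6555 pairs i < j, with X_I the indicator of one inversion.
There are 6555 indicators.
For each fixed pair i < j, the values π(i) and π(j) are two distinct elements of {1, …, 115} in uniformly random order; by symmetry P[π(i) > π(j)] = 1/2.
By linearity: E[X] = 6555 · (1/2) = C(115, 2) · (1/2) = 6555/2 = 6555/2 ≈ 3277.500000.

E[X] = 6555/2 = 3277.500000.


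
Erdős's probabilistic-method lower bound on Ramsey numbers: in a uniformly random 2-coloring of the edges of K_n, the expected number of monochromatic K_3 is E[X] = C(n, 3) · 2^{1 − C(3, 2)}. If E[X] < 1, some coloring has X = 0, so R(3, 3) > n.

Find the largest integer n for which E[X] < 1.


We need C(n, 3) · 2^{1 − 3} < 1, i.e. C(n, 3) < 2^{3 − 1} = 4.
Check values of n near the boundary:
  n = 3: C(3, 3) = 1; 1 < 4? YES
  n = 4: C(4, 3) = 4; 4 < 4? NO
  n = 5: C(5, 3) = 10; 10 < 4? NO
  n = 6: C(6, 3) = 20; 20 < 4? NO
The largest n with C(n, 3) < 4 is n = 3 (where E[X] = 1/4 ≈ 0.2500000). Hence R(3, 3) > 3, i.e. R(3, 3) ≥ 4.

Largest n = 3; hence R(3, 3) > 3.


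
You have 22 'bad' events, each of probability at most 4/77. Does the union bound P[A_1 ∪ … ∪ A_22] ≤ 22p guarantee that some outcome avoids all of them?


Union bound: P[∪_{i=1}^{22} A_i] ≤ Σ_i P[A_i] ≤ 22·p = 22·(4/77) = 8/7.
Numerically: 8/7 ≈ 1.142857.
Is 8/7 < 1? NO.
Since the bound 8/7 is ≥ 1, the union bound is uninformative here; it does NOT by itself certify existence.

22·p = 8/7 ≈ 1.142857; existence NOT certified by the union bound.


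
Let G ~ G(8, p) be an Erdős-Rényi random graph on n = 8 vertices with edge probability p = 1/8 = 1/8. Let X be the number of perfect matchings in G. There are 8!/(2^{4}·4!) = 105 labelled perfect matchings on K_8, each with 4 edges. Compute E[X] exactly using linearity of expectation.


K_8 has 8!/(2^{4}·4!) = 105 labelled perfect matchings.
For each such perfect matching H, let X_H = 1 if all 4 edges of H are present in G. Then P[X_H = 1] = p^{4} = (1/8)^{4} = 1/4096.
By linearity: E[X] = Σ_H E[X_H] = 105 · p^{4} = 105 · 1/4096 = 105/4096.
Numerically: E[X] ≈ 0.025635.

E[X] = 105 · (1/8)^{4} = 105/4096 ≈ 0.025635.


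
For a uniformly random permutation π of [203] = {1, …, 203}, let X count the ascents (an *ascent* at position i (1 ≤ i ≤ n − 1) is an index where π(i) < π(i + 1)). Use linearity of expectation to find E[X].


Write X = Σ X_I over i = 1, …, 202, with X_I the indicator of one ascent.
There are 202 indicators.
For each fixed i, the pair (π(i), π(i+1)) is a uniformly random ordered pair of distinct values from {1, …, 203}; by symmetry P[π(i) < π(i+1)] = 1/2.
By linearity: E[X] = 202 · (1/2) = (203 − 1) · (1/2) = 101 ≈ 101.0000.

E[X] = 101 = 101.0000.


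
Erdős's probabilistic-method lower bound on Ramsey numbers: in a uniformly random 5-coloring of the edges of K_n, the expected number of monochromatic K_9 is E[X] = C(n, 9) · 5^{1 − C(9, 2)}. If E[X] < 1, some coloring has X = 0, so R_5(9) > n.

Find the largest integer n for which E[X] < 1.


We need C(n, 9) · 5^{1 − 36} < 1, i.e. C(n, 9) < 5^{36 − 1} = 2910383045673370361328125.
Check values of n near the boundary:
  n = 2169: C(2169, 9) = 2879753360044504243499683; 2879753360044504243499683 < 2910383045673370361328125? YES
  n = 2170: C(2170, 9) = 2891746779868845075610510; 2891746779868845075610510 < 2910383045673370361328125? YES
  n = 2171: C(2171, 9) = 2903784578674959601827205; 2903784578674959601827205 < 2910383045673370361328125? YES
  n = 2172: C(2172, 9) = 2915866900084148060642020; 2915866900084148060642020 < 2910383045673370361328125? NO
  n = 2173: C(2173, 9) = 2927993888115921319674265; 2927993888115921319674265 < 2910383045673370361328125? NO
The largest n with C(n, 9) < 2910383045673370361328125 is n = 2171 (where E[X] = 580756915734991920365441/582076609134674072265625 ≈ 0.9977). Hence R_5(9) > 2171, i.e. R_5(9) ≥ 2172.

Largest n = 2171; hence R_5(9) > 2171.


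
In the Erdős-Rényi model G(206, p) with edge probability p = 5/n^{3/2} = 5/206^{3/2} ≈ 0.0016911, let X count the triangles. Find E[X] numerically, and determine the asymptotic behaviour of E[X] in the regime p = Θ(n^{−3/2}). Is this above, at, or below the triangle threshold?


Number of potential triangles: C(206, 3) = 1435820.
Each occurs with probability p³ ≈ (0.0016911)³ ≈ 4.8362364e-09.
By linearity: E[X] = C(206, 3)·p³ ≈ 1435820 · 4.8362364e-09 ≈ 0.00694.
Since α = 3/2 > 1, p = c/n^{3/2} = o(1/n) is below the triangle threshold p ~ 1/n. Asymptotically E[X] ~ (c³/6)·n^{3(1−α)} = (5³/6)·n^{-1.5} → 0, so by Markov's inequality G has no triangles w.h.p.

E[X] ≈ 0.00694; in regime p = Θ(1/n^{3/2}) E[X] tends to 0 (below the triangle threshold p ~ 1/n).


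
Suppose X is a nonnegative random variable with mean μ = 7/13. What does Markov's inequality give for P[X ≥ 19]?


μ = E[X] = 7/13, a = 19.
Markov: P[X ≥ 19] ≤ μ/a = (7/13)/19 = 7/247.
Numerically: ≈ 0.028340.
(Since a = 19 > μ = 0.538462, the bound 7/247 is < 1 and informative.)

P[X ≥ 19] ≤ 7/247 ≈ 0.028340.


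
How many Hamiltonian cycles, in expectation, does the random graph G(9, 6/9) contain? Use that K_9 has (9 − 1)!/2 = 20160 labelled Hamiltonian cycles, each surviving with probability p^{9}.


K_9 has (9 − 1)!/2 = 20160 labelled Hamiltonian cycles.
For each such Hamiltonian cycle H, let X_H = 1 if all 9 edges of H are present in G. Then P[X_H = 1] = p^{9} = (2/3)^{9} = 512/19683.
Summing the indicators: E[X] = Σ_H E[X_H] = 20160 · p^{9} = 20160 · 512/19683 = 1146880/2187.
Numerically: E[X] ≈ 524.

E[X] = 20160 · (2/3)^{9} = 1146880/2187 ≈ 524.


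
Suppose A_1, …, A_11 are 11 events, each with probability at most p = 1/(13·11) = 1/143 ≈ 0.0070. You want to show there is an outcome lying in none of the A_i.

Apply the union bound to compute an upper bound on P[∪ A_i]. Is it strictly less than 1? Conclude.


Union bound: P[∪_{i=1}^{11} A_i] ≤ Σ_i P[A_i] ≤ 11·p = 11·(1/143) = 1/13.
Numerically: 1/13 ≈ 0.0769.
Is 1/13 < 1? YES.
Since P[∪ A_i] ≤ 1/13 < 1, the complement has P[∩ A_i^c] ≥ 1 − 1/13 = 12/13 > 0, so some outcome avoids every A_i.

11·p = 1/13 ≈ 0.0769; existence CERTIFIED by the union bound.


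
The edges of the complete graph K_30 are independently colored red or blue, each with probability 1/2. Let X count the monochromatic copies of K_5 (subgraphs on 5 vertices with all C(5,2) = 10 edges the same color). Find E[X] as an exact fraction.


Let X = Σ_S X_S over the C(30, 5) = 142506 subsets S of size 5, where X_S = 1 if the K_5 on S is monochromatic.
For a fixed S, the K_5 on S has C(5, 2) = 10 edges. P[all 10 edges red] = (1/2)^10, and likewise for blue, so P[monochromatic] = 2·(1/2)^10 = 2^{1 − 10} = 1/512.
Summing: E[X] = C(30, 5) · 2^{1 − 10} = 142506 · 1/512 = 71253/256.
Numerically: E[X] ≈ 278.332.

E[X] = C(30,5)·2^(1−C(5,2)) = 71253/256 ≈ 278.332.


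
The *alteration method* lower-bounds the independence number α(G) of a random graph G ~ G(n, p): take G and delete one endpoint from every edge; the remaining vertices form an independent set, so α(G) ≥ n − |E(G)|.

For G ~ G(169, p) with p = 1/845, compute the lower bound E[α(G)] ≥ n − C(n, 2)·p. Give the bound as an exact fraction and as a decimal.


E[|E(G)|] = C(169, 2)·p = 14196 · (1/845) = 84/5.
E[α(G)] ≥ n − E[|E(G)|] = 169 − 84/5 = 761/5.
Numerically: ≈ 152.200000.
(This is only a lower bound; the true E[α(G)] may be larger.)

E[α(G)] ≥ 761/5 ≈ 152.200000.


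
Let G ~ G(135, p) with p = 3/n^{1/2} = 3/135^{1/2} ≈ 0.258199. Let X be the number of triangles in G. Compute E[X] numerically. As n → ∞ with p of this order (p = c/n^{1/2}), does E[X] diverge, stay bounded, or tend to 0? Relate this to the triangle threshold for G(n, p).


Number of potential triangles: C(135, 3) = 400995.
Each occurs with probability p³ ≈ (0.258199)³ ≈ 1.72132593e-02.
By linearity: E[X] = C(135, 3)·p³ ≈ 400995 · 1.72132593e-02 ≈ 6902.430920.
Since α = 1/2 < 1, p = c/n^{1/2} ≫ 1/n is above the triangle threshold p ~ 1/n. Asymptotically E[X] ~ (c³/6)·n^{3(1−α)} = (3³/6)·n^{1.5} → ∞; triangles are abundant w.h.p.

E[X] ≈ 6902.430920; in regime p = Θ(1/n^{1/2}) E[X] diverges (above the triangle threshold p ~ 1/n).


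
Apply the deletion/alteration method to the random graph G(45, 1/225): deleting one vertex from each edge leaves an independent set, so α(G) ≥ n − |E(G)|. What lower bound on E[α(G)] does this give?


E[|E(G)|] = C(45, 2)·p = 990 · (1/225) = 22/5.
E[α(G)] ≥ n − E[|E(G)|] = 45 − 22/5 = 203/5.
Numerically: ≈ 40.600000.
(This is only a lower bound; the true E[α(G)] may be larger.)

E[α(G)] ≥ 203/5 ≈ 40.600000.


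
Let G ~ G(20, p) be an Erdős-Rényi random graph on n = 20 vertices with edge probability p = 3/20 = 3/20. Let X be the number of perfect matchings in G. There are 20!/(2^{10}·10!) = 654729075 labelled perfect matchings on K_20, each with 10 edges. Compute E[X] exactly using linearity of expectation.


K_20 has 20!/(2^{10}·10!) = 654729075 labelled perfect matchings.
For each such perfect matching H, let X_H = 1 if all 10 edges of H are present in G. Then P[X_H = 1] = p^{10} = (3/20)^{10} = 59049/10240000000000.
By linearity of expectation: E[X] = Σ_H E[X_H] = 654729075 · p^{10} = 654729075 · 59049/10240000000000 = 1546443885987/409600000000.
Numerically: E[X] ≈ 3.7755.

E[X] = 654729075 · (3/20)^{10} = 1546443885987/409600000000 ≈ 3.7755.


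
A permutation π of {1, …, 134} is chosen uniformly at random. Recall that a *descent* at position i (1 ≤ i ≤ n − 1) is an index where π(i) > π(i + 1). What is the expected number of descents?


Write X = Σ X_I over i = 1, …, 133, with X_I the indicator of one descent.
There are 133 indicators.
For each fixed i, the pair (π(i), π(i+1)) is a uniformly random ordered pair of distinct values from {1, …, 134}; by symmetry P[π(i) > π(i+1)] = 1/2.
By linearity: E[X] = 133 · (1/2) = (134 − 1) · (1/2) = 133/2 ≈ 66.50000.

E[X] = 133/2 = 66.50000.


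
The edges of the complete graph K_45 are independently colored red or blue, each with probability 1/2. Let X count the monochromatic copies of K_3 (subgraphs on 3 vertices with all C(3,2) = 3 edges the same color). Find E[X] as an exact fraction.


Let X = Σ_S X_S over the C(45, 3) = 14190 subsets S of size 3, where X_S = 1 if the K_3 on S is monochromatic.
For a fixed S, the K_3 on S has C(3, 2) = 3 edges. P[all 3 edges red] = (1/2)^3, and likewise for blue, so P[monochromatic] = 2·(1/2)^3 = 2^{1 − 3} = 1/4.
By linearity: E[X] = C(45, 3) · 2^{1 − 3} = 14190 · 1/4 = 7095/2.
Numerically: E[X] ≈ 3547.500.

E[X] = C(45,3)·2^(1−C(3,2)) = 7095/2 ≈ 3547.500.


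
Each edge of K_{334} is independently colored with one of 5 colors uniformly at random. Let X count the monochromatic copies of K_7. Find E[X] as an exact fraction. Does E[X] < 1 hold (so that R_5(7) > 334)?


E[X] = C(334, 7) · 5^{1 − 21} = 86359460961576 · 5^{−20} = 86359460961576/95367431640625.
As a reduced fraction: E[X] = 86359460961576/95367431640625 ≈ 0.9055446.
Is E[X] < 1? YES.
Since E[X] < 1, there exists a 5-coloring of K_{334} with no monochromatic K_7; hence R_5(7) > 334.

E[X] = 86359460961576/95367431640625 ≈ 0.9055446; E[X] < 1, so R_5(7) > 334.


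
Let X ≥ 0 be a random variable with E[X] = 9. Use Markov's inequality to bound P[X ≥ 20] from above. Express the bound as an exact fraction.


μ = E[X] = 9, a = 20.
Markov: P[X ≥ 20] ≤ μ/a = (9)/20 = 9/20.
Numerically: ≈ 0.45000.
(Since a = 20 > μ = 9.00000, the bound 9/20 is < 1 and informative.)

P[X ≥ 20] ≤ 9/20 ≈ 0.45000.


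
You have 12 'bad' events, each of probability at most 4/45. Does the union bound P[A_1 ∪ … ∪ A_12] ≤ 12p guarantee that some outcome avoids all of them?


Union bound: P[∪_{i=1}^{12} A_i] ≤ Σ_i P[A_i] ≤ 12·p = 12·(4/45) = 16/15.
Numerically: 16/15 ≈ 1.0666667.
Is 16/15 < 1? NO.
Since the bound 16/15 is ≥ 1, the union bound is uninformative here; it does NOT by itself certify existence.

12·p = 16/15 ≈ 1.0666667; existence NOT certified by the union bound.


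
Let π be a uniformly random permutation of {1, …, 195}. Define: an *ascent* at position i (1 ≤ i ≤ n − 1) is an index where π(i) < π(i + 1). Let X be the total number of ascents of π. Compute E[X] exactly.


Write X = Σ X_I over i = 1, …, 194, with X_I the indicator of one ascent.
There are 194 indicators.
For each fixed i, the pair (π(i), π(i+1)) is a uniformly random ordered pair of distinct values from {1, …, 195}; by symmetry P[π(i) < π(i+1)] = 1/2.
By linearity: E[X] = 194 · (1/2) = (195 − 1) · (1/2) = 97 ≈ 97.00000.

E[X] = 97 = 97.00000.


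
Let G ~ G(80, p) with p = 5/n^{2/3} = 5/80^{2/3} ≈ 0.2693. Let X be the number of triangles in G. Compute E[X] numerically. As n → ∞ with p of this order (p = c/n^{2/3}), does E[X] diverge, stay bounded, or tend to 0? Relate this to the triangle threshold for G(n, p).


Number of potential triangles: C(80, 3) = 82160.
Each occurs with probability p³ ≈ (0.2693)³ ≈ 1.953125e-02.
By linearity: E[X] = C(80, 3)·p³ ≈ 82160 · 1.953125e-02 ≈ 1604.6875.
Since α = 2/3 < 1, p = c/n^{2/3} ≫ 1/n is above the triangle threshold p ~ 1/n. Asymptotically E[X] ~ (c³/6)·n^{3(1−α)} = (5³/6)·n^{1} → ∞; triangles are abundant w.h.p.

E[X] ≈ 1604.6875; in regime p = Θ(1/n^{2/3}) E[X] diverges (above the triangle threshold p ~ 1/n).


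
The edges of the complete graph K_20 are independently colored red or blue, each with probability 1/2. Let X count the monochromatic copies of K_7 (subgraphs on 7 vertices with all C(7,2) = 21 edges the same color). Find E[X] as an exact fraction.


Let X = Σ_S X_S over the C(20, 7) = 77520 subsets S of size 7, where X_S = 1 if the K_7 on S is monochromatic.
For a fixed S, the K_7 on S has C(7, 2) = 21 edges. P[all 21 edges red] = (1/2)^21, and likewise for blue, so P[monochromatic] = 2·(1/2)^21 = 2^{1 − 21} = 1/1048576.
Summing: E[X] = C(20, 7) · 2^{1 − 21} = 77520 · 1/1048576 = 4845/65536.
Numerically: E[X] ≈ 0.073929.

E[X] = C(20,7)·2^(1−C(7,2)) = 4845/65536 ≈ 0.073929.


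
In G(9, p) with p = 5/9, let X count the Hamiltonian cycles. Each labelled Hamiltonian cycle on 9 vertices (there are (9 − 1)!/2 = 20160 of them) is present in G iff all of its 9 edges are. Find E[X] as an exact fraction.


K_9 has (9 − 1)!/2 = 20160 labelled Hamiltonian cycles.
For each such Hamiltonian cycle H, let X_H = 1 if all 9 edges of H are present in G. Then P[X_H = 1] = p^{9} = (5/9)^{9} = 1953125/387420489.
By linearity of expectation: E[X] = Σ_H E[X_H] = 20160 · p^{9} = 20160 · 1953125/387420489 = 4375000000/43046721.
Numerically: E[X] ≈ 102.

E[X] = 20160 · (5/9)^{9} = 4375000000/43046721 ≈ 102.


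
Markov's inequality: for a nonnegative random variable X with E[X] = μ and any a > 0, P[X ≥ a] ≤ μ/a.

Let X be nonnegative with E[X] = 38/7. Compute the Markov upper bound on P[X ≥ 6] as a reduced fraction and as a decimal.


μ = E[X] = 38/7, a = 6.
Markov: P[X ≥ 6] ≤ μ/a = (38/7)/6 = 19/21.
Numerically: ≈ 0.9048.
(Since a = 6 > μ = 5.4286, the bound 19/21 is < 1 and informative.)

P[X ≥ 6] ≤ 19/21 ≈ 0.9048.


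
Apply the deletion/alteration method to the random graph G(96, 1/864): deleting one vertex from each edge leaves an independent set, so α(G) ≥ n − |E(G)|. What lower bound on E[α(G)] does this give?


E[|E(G)|] = C(96, 2)·p = 4560 · (1/864) = 95/18.
E[α(G)] ≥ n − E[|E(G)|] = 96 − 95/18 = 1633/18.
Numerically: ≈ 90.7222.
(This is only a lower bound; the true E[α(G)] may be larger.)

E[α(G)] ≥ 1633/18 ≈ 90.7222.


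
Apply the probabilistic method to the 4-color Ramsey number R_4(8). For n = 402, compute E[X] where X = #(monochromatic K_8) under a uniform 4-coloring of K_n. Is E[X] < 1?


E[X] = C(402, 8) · 4^{1 − 28} = 15770615726749950 · 4^{−27} = 15770615726749950/18014398509481984.
As a reduced fraction: E[X] = 7885307863374975/9007199254740992 ≈ 0.87545.
Is E[X] < 1? YES.
Since E[X] < 1, there exists a 4-coloring of K_{402} with no monochromatic K_8; hence R_4(8) > 402.

E[X] = 7885307863374975/9007199254740992 ≈ 0.87545; E[X] < 1, so R_4(8) > 402.


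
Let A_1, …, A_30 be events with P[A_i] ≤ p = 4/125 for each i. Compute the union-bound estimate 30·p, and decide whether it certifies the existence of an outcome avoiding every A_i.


Union bound: P[∪_{i=1}^{30} A_i] ≤ Σ_i P[A_i] ≤ 30·p = 30·(4/125) = 24/25.
Numerically: 24/25 ≈ 0.96000.
Is 24/25 < 1? YES.
Since P[∪ A_i] ≤ 24/25 < 1, the complement has P[∩ A_i^c] ≥ 1 − 24/25 = 1/25 > 0, so some outcome avoids every A_i.

30·p = 24/25 ≈ 0.96000; existence CERTIFIED by the union bound.


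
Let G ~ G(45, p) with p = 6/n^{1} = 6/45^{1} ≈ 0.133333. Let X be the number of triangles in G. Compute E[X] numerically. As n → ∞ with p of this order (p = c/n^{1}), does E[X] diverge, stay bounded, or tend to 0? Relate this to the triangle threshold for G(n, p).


Number of potential triangles: C(45, 3) = 14190.
Each occurs with probability p³ ≈ (0.133333)³ ≈ 2.37037037e-03.
By linearity: E[X] = C(45, 3)·p³ ≈ 14190 · 2.37037037e-03 ≈ 33.635556.
Here α = 1, so p = 6/n is exactly at the triangle threshold p ~ 1/n. Asymptotically E[X] → c³/6 = 6³/6 = 36 ≈ 36.000000, a bounded constant. In this regime the triangle count is asymptotically Poisson(c³/6).

E[X] ≈ 33.635556; in regime p = Θ(1/n^{1}) E[X] stays bounded (at the triangle threshold p ~ 1/n).


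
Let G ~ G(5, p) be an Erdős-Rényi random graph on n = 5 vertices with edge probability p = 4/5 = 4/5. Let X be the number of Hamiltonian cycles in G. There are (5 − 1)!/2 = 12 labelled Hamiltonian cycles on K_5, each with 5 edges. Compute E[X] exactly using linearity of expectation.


K_5 has (5 − 1)!/2 = 12 labelled Hamiltonian cycles.
For each such Hamiltonian cycle H, let X_H = 1 if all 5 edges of H are present in G. Then P[X_H = 1] = p^{5} = (4/5)^{5} = 1024/3125.
Summing the indicators: E[X] = Σ_H E[X_H] = 12 · p^{5} = 12 · 1024/3125 = 12288/3125.
Numerically: E[X] ≈ 3.9322.

E[X] = 12 · (4/5)^{5} = 12288/3125 ≈ 3.9322.


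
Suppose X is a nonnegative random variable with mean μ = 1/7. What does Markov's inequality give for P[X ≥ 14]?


μ = E[X] = 1/7, a = 14.
Markov: P[X ≥ 14] ≤ μ/a = (1/7)/14 = 1/98.
Numerically: ≈ 0.0102.
(Since a = 14 > μ = 0.1429, the bound 1/98 is < 1 and informative.)

P[X ≥ 14] ≤ 1/98 ≈ 0.0102.


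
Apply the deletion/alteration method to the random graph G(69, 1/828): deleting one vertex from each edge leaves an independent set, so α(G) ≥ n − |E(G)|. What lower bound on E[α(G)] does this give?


E[|E(G)|] = C(69, 2)·p = 2346 · (1/828) = 17/6.
E[α(G)] ≥ n − E[|E(G)|] = 69 − 17/6 = 397/6.
Numerically: ≈ 66.166667.
(This is only a lower bound; the true E[α(G)] may be larger.)

E[α(G)] ≥ 397/6 ≈ 66.166667.


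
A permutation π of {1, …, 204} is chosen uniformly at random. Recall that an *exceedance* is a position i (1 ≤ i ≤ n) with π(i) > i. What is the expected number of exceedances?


Write X = Σ_{i=1}^{204} X_i, where X_i = 1_{π(i) > i}.
For each fixed i, π(i) is uniform over {1, …, 204} (marginal of a uniform permutation), so P[π(i) > i] = (n − i)/n. Summing: Σ_{i=1}^{204} (n − i)/n = (0 + 1 + … + 203)/204 = 204(204 − 1)/(2·204) = (204 − 1)/2.
Hence E[X] = Σ_{i=1}^{204} (204 − i)/204 = 203/2 ≈ 101.500.

E[X] = 203/2 = 101.500.


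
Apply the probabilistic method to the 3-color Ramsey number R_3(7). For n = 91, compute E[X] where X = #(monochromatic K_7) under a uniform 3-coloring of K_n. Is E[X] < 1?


E[X] = C(91, 7) · 3^{1 − 21} = 8093990190 · 3^{−20} = 8093990190/3486784401.
As a reduced fraction: E[X] = 2697996730/1162261467 ≈ 2.3213.
Is E[X] < 1? NO.
Since E[X] ≥ 1, the first-moment bound is inconclusive at n = 91; it does NOT by itself certify R_3(7) > 91.

E[X] = 2697996730/1162261467 ≈ 2.3213; E[X] ≥ 1; first-moment method inconclusive here.


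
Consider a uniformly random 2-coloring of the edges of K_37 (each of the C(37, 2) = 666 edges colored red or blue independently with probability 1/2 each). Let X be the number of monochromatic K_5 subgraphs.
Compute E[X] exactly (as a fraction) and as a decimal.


Let X = Σ_S X_S over the C(37, 5) = 435897 subsets S of size 5, where X_S = 1 if the K_5 on S is monochromatic.
For a fixed S, the K_5 on S has C(5, 2) = 10 edges. P[all 10 edges red] = (1/2)^10, and likewise for blue, so P[monochromatic] = 2·(1/2)^10 = 2^{1 − 10} = 1/512.
By linearity: E[X] = C(37, 5) · 2^{1 − 10} = 435897 · 1/512 = 435897/512.
Numerically: E[X] ≈ 851.361328.

E[X] = C(37,5)·2^(1−C(5,2)) = 435897/512 ≈ 851.361328.


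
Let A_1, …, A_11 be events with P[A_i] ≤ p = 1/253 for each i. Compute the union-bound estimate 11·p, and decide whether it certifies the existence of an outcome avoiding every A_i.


Union bound: P[∪_{i=1}^{11} A_i] ≤ Σ_i P[A_i] ≤ 11·p = 11·(1/253) = 1/23.
Numerically: 1/23 ≈ 0.0434783.
Is 1/23 < 1? YES.
Since P[∪ A_i] ≤ 1/23 < 1, the complement has P[∩ A_i^c] ≥ 1 − 1/23 = 22/23 > 0, so some outcome avoids every A_i.

11·p = 1/23 ≈ 0.0434783; existence CERTIFIED by the union bound.
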